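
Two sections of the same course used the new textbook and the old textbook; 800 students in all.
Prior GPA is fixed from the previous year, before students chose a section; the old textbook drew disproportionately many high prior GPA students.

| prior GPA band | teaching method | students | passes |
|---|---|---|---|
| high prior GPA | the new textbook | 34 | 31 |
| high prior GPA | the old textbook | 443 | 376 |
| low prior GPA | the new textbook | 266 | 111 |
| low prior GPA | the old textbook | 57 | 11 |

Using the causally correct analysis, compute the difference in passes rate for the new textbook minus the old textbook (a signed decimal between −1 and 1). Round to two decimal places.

Within every prior GPA band level the new textbook has the higher rate, yet pooled the old textbook does — Simpson's reversal.
Here prior GPA band is a common cause — it drives both which teaching method a case falls under and the outcome. The crude comparison mixes populations; the stratum-specific rates are the causally relevant ones.
Adjusting over the population distribution of prior GPA band: 0.596·(0.912−0.849) + 0.404·(0.417−0.193) = +0.128.

+0.13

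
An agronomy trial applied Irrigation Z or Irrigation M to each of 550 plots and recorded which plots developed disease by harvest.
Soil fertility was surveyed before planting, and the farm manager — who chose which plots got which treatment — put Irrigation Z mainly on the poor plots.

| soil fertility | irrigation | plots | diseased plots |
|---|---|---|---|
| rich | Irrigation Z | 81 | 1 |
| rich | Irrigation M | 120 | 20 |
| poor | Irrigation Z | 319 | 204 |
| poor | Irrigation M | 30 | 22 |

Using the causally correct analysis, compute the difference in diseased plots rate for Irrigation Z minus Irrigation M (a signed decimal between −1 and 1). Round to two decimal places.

Within every soil fertility level Irrigation Z has the lower rate, yet pooled Irrigation M does — Simpson's reversal.
Here soil fertility is a common cause — it drives both which irrigation a case falls under and the outcome. The crude comparison mixes populations; the stratum-specific rates are the causally relevant ones.
Adjusting over the population distribution of soil fertility: 0.365·(0.012−0.167) + 0.635·(0.639−0.733) = -0.116.

-0.12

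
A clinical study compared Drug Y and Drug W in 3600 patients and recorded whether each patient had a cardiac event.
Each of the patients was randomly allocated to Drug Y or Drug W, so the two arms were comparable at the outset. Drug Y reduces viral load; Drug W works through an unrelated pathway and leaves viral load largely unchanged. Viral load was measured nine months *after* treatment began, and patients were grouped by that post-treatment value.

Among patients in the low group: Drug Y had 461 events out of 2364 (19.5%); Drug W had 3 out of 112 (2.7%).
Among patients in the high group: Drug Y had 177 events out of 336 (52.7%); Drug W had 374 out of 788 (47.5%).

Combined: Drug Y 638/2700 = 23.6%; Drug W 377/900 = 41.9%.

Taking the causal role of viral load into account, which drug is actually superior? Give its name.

Drug Y

Drug W is lower inside every viral load stratum but Drug Y is lower in aggregate. Whether to stratify depends on how viral load relates to the drug.
Viral load is downstream of the drug. One should not condition on a consequence of treatment, so the overall rates are the right comparison.
Pooled: Drug Y 23.6% vs Drug W 41.9%; Drug Y is lower overall.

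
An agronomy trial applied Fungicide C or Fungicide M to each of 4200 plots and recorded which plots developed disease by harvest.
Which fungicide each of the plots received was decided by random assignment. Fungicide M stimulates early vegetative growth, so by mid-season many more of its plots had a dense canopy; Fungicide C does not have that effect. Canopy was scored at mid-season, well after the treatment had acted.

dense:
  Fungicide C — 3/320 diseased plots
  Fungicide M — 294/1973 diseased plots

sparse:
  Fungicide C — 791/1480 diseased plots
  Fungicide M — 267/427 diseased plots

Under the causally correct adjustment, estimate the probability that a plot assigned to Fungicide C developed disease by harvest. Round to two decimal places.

0.44

Fungicide C is lower inside every mid-season canopy stratum but Fungicide M is lower in aggregate. Whether to stratify depends on how mid-season canopy relates to the fungicide.
The distribution of mid-season canopy is itself part of what the fungicide does — it is an intermediate outcome. Holding it fixed would remove that part of the effect; the total effect is the pooled difference.
So P(outcome | do(Fungicide C)) is just the pooled rate for Fungicide C: 794/1800 = 0.441.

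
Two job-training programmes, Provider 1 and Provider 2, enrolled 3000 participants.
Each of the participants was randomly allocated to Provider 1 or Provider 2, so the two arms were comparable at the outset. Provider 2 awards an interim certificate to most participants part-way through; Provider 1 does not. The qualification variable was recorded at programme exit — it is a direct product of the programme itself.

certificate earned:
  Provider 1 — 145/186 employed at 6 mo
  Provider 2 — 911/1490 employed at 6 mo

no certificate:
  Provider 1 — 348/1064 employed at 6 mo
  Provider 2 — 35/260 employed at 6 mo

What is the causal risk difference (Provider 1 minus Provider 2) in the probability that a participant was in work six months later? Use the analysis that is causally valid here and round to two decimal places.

Stratifying would compare programmes among participants the programmes themselves sorted into qualification attained during the programme groups — a form of selection on an intermediate. The unconditioned pooled rates give the total causal effect.
The causal difference is the pooled difference: 0.394 − 0.541 = -0.146.

-0.15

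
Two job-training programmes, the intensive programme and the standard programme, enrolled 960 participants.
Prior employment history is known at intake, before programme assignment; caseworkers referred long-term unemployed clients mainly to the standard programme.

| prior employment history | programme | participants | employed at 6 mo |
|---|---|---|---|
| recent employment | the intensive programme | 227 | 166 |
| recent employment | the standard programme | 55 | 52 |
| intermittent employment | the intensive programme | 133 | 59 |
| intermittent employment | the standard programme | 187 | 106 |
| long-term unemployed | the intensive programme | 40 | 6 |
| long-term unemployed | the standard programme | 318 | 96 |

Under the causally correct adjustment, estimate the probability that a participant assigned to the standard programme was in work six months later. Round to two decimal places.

0.58

Since prior employment history is a pre-existing factor (not a product of the programme) and it affects the outcome on its own, it is a confounder. The stratified rates, not the pooled rate, identify the causal effect.
Standardising the standard programme to the population prior employment history mix: 0.294·52/55 + 0.333·106/187 + 0.373·96/318 = 0.579.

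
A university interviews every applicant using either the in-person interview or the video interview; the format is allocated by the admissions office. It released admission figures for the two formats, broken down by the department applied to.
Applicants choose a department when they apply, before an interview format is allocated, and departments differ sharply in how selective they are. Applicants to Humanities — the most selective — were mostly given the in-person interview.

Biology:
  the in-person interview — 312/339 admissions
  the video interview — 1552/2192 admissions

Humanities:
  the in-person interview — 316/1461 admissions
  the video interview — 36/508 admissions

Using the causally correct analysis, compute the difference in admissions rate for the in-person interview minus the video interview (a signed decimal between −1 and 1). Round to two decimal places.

+0.18

Nothing the interview format does changes department; the imbalance is an allocation artefact. With department also predicting the outcome, the pooled figure is confounded, and the within-stratum comparison is the causal one.
Adjusting over the population distribution of department: 0.562·(0.920−0.708) + 0.438·(0.216−0.071) = +0.183.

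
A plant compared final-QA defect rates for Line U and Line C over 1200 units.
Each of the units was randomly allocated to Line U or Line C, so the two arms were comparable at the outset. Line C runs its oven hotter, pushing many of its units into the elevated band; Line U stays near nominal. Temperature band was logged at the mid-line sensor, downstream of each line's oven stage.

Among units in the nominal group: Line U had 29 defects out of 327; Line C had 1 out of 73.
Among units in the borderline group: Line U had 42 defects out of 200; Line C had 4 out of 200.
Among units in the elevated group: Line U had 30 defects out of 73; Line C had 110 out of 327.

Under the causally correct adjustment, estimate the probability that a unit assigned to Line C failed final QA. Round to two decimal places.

Within every in-process temperature band level Line C has the lower rate, yet pooled Line U does — Simpson's reversal.
In-process temperature band is downstream of the line. One should not condition on a consequence of treatment, so the overall rates are the right comparison.
So P(outcome | do(Line C)) is just the pooled rate for Line C: 115/600 = 0.192.

0.19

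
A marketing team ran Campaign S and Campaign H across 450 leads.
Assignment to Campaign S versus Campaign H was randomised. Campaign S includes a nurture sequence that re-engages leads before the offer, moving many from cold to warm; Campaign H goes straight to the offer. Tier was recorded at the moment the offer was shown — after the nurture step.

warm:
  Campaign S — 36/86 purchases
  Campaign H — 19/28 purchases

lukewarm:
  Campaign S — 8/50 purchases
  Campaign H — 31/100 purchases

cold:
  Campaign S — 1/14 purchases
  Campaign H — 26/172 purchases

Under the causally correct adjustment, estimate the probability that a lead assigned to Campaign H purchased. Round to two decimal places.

Campaign H is higher inside every engagement tier stratum but Campaign S is higher in aggregate. Whether to stratify depends on how engagement tier relates to the campaign.
Engagement tier lies on the pathway campaign → engagement tier → outcome, so adjusting for it blocks the indirect effect. For the total causal effect of campaign, use the unadjusted pooled rates.
So P(outcome | do(Campaign H)) is just the pooled rate for Campaign H: 76/300 = 0.253.

0.25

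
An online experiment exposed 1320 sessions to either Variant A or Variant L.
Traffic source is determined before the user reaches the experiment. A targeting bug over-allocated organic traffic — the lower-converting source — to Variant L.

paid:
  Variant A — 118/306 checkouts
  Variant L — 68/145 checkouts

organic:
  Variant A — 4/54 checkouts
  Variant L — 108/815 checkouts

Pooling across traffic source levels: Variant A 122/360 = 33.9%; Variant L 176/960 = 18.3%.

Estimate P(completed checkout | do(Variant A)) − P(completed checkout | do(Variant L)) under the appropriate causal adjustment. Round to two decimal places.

Since traffic source is a pre-existing factor (not a product of the variant) and it affects the outcome on its own, it is a confounder. The stratified rates, not the pooled rate, identify the causal effect.
Adjusting over the population distribution of traffic source: 0.342·(0.386−0.469) + 0.658·(0.074−0.133) = -0.067.

-0.07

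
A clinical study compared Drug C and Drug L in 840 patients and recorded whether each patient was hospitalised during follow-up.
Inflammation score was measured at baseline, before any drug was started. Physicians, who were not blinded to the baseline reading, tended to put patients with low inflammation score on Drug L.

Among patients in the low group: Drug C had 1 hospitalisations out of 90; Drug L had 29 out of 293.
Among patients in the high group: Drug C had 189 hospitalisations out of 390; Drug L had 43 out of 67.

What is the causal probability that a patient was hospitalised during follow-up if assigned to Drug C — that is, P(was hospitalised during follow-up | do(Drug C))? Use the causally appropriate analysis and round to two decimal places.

0.27

The stratified and pooled comparisons disagree (Drug C wins within each inflammation score; Drug L wins overall), so the answer turns on the causal role of inflammation score.
Nothing the drug does changes inflammation score; the imbalance is an allocation artefact. With inflammation score also predicting the outcome, the pooled figure is confounded, and the within-stratum comparison is the causal one.
Standardising Drug C to the population inflammation score mix: 0.456·1/90 + 0.544·189/390 = 0.269.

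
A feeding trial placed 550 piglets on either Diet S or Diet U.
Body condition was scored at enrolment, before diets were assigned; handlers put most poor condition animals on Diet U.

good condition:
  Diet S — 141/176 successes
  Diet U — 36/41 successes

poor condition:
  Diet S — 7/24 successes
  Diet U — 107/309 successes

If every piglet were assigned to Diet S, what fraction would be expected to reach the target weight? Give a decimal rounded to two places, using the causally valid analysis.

0.49

The stratified and pooled comparisons disagree (Diet U wins within each starting body condition; Diet S wins overall), so the answer turns on the causal role of starting body condition.
The imbalance in starting body condition arose from how piglets were allocated, not from anything the diet did; and starting body condition independently affects the outcome. The pooled gap is confounded — condition on starting body condition.
Standardising Diet S to the population starting body condition mix: 0.395·141/176 + 0.605·7/24 = 0.493.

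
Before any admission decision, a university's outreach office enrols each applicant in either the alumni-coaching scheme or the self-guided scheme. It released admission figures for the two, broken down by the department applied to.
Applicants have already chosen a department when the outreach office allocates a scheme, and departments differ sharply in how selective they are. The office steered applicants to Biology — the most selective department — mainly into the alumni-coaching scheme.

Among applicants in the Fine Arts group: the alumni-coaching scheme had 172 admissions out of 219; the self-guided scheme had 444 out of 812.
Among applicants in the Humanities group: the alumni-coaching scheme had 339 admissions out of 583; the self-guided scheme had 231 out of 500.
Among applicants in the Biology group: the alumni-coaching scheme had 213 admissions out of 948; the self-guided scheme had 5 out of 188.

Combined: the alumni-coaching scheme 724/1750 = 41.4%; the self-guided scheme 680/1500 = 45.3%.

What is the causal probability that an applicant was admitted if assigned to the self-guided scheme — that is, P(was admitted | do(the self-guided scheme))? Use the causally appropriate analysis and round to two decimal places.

0.34

Within every department level the alumni-coaching scheme has the higher rate, yet pooled the self-guided scheme does — Simpson's reversal.
Since department is a pre-existing factor (not a product of the outreach scheme) and it affects the outcome on its own, it is a confounder. The stratified rates, not the pooled rate, identify the causal effect.
Standardising the self-guided scheme to the population department mix: 0.317·444/812 + 0.333·231/500 + 0.350·5/188 = 0.337.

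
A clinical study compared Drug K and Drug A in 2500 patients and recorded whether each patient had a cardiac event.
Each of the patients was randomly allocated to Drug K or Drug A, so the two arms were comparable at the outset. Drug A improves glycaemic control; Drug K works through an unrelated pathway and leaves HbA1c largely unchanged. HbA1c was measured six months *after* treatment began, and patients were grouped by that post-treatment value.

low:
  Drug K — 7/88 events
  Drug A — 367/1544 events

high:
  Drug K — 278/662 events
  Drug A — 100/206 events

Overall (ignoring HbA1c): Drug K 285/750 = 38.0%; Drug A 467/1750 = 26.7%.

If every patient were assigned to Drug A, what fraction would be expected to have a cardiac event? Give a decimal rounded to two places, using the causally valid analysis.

0.27

Within every HbA1c level Drug K has the lower rate, yet pooled Drug A does — Simpson's reversal.
HbA1c lies on the pathway drug → HbA1c → outcome, so adjusting for it blocks the indirect effect. For the total causal effect of drug, use the unadjusted pooled rates.
So P(outcome | do(Drug A)) is just the pooled rate for Drug A: 467/1750 = 0.267.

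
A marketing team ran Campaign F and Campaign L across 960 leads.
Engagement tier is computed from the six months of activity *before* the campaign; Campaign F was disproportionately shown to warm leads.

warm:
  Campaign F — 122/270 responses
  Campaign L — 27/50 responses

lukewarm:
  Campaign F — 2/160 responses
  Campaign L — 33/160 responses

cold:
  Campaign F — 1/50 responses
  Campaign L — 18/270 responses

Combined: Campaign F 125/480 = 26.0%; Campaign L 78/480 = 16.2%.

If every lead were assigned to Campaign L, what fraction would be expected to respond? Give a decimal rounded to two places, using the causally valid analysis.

Nothing the campaign does changes engagement tier; the imbalance is an allocation artefact. With engagement tier also predicting the outcome, the pooled figure is confounded, and the within-stratum comparison is the causal one.
Standardising Campaign L to the population engagement tier mix: 0.333·27/50 + 0.333·33/160 + 0.333·18/270 = 0.271.

0.27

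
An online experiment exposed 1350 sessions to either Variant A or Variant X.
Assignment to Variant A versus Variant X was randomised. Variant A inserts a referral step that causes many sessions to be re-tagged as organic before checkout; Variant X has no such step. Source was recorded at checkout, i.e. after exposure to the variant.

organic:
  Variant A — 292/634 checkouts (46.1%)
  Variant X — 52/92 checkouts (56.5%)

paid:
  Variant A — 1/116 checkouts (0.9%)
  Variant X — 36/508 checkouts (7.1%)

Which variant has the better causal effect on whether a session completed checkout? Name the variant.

Variant A

Because the variant influences traffic source, traffic source is a post-treatment mediator, not a confounder. Stratifying on it would bias the estimate; the causal effect is the crude pooled difference.
Pooled: Variant A 39.1% vs Variant X 14.7%; Variant A is higher overall.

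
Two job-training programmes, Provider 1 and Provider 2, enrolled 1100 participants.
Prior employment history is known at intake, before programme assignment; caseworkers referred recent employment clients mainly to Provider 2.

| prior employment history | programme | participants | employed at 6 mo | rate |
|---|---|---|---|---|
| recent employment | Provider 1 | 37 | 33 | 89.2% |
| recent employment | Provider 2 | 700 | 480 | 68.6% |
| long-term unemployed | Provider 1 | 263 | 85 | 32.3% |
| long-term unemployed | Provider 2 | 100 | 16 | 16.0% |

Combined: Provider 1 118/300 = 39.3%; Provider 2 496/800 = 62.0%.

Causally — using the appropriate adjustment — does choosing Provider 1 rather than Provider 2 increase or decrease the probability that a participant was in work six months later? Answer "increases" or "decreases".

increases

Prior employment history satisfies the back-door criterion: it is not a descendant of the programme, and it blocks the spurious path from programme to outcome. Adjusting for it (i.e., using the within-prior employment history rates) gives the causal effect.
Within each level — recent employment: 89.2% vs 68.6%; long-term unemployed: 32.3% vs 16.0% — Provider 1 is higher every time.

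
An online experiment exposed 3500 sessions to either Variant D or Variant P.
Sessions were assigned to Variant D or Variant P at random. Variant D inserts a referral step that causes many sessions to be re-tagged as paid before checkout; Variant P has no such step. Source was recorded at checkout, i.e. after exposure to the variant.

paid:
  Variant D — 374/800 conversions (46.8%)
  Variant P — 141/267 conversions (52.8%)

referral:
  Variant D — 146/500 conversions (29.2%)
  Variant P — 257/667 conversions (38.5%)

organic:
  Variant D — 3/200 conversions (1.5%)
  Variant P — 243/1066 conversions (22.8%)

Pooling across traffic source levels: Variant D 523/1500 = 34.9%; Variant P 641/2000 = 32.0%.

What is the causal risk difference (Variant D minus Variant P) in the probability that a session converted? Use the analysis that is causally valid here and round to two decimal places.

+0.03

The stratified and pooled comparisons disagree (Variant P wins within each traffic source; Variant D wins overall), so the answer turns on the causal role of traffic source.
Stratifying would compare variants among sessions the variants themselves sorted into traffic source groups — a form of selection on an intermediate. The unconditioned pooled rates give the total causal effect.
The causal difference is the pooled difference: 0.349 − 0.321 = +0.028.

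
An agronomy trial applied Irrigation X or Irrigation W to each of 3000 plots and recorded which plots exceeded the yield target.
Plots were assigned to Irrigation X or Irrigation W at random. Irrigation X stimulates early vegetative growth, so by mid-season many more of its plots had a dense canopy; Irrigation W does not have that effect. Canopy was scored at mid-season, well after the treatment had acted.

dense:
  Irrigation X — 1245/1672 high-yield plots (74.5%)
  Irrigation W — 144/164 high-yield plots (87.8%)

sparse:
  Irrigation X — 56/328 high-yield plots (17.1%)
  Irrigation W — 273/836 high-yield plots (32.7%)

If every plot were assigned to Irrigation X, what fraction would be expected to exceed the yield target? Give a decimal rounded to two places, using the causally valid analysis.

0.65

Irrigation W is higher inside every mid-season canopy stratum but Irrigation X is higher in aggregate. Whether to stratify depends on how mid-season canopy relates to the irrigation.
Mid-season canopy here is a post-treatment variable shaped by the irrigation; conditioning on it would introduce bias rather than remove it. The overall comparison is the causal one.
So P(outcome | do(Irrigation X)) is just the pooled rate for Irrigation X: 1301/2000 = 0.650.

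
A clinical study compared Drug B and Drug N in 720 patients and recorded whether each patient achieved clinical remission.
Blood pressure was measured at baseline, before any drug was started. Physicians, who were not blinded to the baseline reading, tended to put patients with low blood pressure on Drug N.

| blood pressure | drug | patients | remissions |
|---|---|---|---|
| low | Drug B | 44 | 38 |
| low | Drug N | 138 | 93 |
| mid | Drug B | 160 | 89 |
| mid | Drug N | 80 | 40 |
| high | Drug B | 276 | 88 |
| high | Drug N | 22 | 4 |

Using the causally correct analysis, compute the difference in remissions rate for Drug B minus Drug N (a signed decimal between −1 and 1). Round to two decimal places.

+0.12

Drug B is higher inside every blood pressure stratum but Drug N is higher in aggregate. Whether to stratify depends on how blood pressure relates to the drug.
Since blood pressure is a pre-existing factor (not a product of the drug) and it affects the outcome on its own, it is a confounder. The stratified rates, not the pooled rate, identify the causal effect.
Adjusting over the population distribution of blood pressure: 0.253·(0.864−0.674) + 0.333·(0.556−0.500) + 0.414·(0.319−0.182) = +0.123.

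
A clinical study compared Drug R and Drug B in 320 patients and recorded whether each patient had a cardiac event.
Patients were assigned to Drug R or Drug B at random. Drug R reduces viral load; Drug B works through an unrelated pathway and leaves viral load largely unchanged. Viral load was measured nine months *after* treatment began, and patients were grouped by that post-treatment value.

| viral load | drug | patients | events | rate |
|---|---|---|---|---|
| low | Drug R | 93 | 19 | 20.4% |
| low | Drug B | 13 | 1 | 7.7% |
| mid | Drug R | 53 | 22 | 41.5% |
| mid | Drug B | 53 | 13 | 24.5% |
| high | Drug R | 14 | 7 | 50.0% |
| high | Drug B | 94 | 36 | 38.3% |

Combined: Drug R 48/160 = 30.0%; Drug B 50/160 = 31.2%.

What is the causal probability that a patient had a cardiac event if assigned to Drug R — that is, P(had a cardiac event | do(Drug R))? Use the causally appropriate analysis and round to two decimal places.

The viral load-specific comparison favours Drug B throughout, but the pooled figures favour Drug R. The question is whether to condition on viral load.
The distribution of viral load is itself part of what the drug does — it is an intermediate outcome. Holding it fixed would remove that part of the effect; the total effect is the pooled difference.
So P(outcome | do(Drug R)) is just the pooled rate for Drug R: 48/160 = 0.300.

0.30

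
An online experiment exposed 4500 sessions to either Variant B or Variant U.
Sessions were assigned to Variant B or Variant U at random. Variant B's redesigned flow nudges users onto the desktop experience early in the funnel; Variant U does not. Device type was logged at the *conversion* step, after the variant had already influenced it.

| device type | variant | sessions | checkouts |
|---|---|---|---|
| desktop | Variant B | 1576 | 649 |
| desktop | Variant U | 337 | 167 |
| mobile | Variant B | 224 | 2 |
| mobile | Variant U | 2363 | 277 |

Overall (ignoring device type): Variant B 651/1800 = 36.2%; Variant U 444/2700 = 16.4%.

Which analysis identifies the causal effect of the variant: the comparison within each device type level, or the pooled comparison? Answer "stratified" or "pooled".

pooled

The distribution of device type is itself part of what the variant does — it is an intermediate outcome. Holding it fixed would remove that part of the effect; the total effect is the pooled difference.
Pooled: Variant B 36.2% vs Variant U 16.4%; Variant B is higher overall.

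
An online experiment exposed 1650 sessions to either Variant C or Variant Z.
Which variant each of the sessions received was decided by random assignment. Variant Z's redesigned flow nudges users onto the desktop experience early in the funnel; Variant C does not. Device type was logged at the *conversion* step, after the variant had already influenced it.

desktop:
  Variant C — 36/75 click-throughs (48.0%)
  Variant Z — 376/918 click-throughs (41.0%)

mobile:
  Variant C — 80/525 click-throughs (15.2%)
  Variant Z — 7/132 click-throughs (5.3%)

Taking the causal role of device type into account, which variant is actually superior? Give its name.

Variant Z

Device type is recorded after the variant and is itself shifted by it — it sits on the causal path from variant to outcome. Conditioning on a mediator would strip out part of the effect we want; the pooled comparison gives the total causal effect.
Pooled: Variant C 19.3% vs Variant Z 36.5%; Variant Z is higher overall.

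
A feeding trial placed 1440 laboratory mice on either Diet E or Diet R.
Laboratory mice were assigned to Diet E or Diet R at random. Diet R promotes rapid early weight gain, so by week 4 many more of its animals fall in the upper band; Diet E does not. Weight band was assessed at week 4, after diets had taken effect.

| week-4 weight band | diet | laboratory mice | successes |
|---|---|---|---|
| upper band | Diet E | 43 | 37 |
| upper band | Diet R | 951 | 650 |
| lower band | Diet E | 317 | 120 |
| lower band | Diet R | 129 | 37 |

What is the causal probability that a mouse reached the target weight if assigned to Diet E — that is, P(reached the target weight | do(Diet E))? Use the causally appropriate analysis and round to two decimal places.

0.44

Because the diet influences week-4 weight band, week-4 weight band is a post-treatment mediator, not a confounder. Stratifying on it would bias the estimate; the causal effect is the crude pooled difference.
So P(outcome | do(Diet E)) is just the pooled rate for Diet E: 157/360 = 0.436.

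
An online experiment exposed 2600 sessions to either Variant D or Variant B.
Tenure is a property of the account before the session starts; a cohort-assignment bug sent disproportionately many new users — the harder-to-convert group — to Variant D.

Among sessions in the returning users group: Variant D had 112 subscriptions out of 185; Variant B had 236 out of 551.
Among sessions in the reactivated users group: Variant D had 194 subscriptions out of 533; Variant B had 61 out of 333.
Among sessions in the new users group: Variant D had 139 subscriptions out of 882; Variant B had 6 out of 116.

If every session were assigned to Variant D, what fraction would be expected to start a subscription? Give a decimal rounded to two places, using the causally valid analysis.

Variant D is higher inside every user tenure stratum but Variant B is higher in aggregate. Whether to stratify depends on how user tenure relates to the variant.
The imbalance in user tenure arose from how sessions were allocated, not from anything the variant did; and user tenure independently affects the outcome. The pooled gap is confounded — condition on user tenure.
Standardising Variant D to the population user tenure mix: 0.283·112/185 + 0.333·194/533 + 0.384·139/882 = 0.353.

0.35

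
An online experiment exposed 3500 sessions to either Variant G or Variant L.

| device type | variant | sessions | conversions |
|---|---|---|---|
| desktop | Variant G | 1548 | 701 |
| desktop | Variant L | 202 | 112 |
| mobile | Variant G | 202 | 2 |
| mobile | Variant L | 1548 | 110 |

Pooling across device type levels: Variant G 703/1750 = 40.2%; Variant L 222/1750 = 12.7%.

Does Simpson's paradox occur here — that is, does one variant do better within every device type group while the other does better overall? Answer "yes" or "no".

Within each device type level (desktop 45.3% vs 55.4%; mobile 1.0% vs 7.1%), Variant L has the higher rate every time. Pooled: 40.2% vs 12.7% — Variant G has the higher rate overall. The two comparisons disagree.

yes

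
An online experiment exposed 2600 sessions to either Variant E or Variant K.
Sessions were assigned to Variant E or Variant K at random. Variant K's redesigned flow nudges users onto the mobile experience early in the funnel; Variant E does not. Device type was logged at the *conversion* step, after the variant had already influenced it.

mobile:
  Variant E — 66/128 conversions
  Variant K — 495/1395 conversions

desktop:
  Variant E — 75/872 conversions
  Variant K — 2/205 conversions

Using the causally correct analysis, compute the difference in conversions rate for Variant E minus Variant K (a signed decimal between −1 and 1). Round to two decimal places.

-0.17

Device type is recorded after the variant and is itself shifted by it — it sits on the causal path from variant to outcome. Conditioning on a mediator would strip out part of the effect we want; the pooled comparison gives the total causal effect.
The causal difference is the pooled difference: 0.141 − 0.311 = -0.170.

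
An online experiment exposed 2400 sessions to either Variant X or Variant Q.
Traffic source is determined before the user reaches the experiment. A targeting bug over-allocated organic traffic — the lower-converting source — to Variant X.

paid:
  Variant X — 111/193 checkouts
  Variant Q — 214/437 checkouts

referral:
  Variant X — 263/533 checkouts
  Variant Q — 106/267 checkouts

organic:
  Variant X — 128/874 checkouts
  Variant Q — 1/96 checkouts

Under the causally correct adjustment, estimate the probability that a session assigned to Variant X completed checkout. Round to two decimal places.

The imbalance in traffic source arose from how sessions were allocated, not from anything the variant did; and traffic source independently affects the outcome. The pooled gap is confounded — condition on traffic source.
Standardising Variant X to the population traffic source mix: 0.263·111/193 + 0.333·263/533 + 0.404·128/874 = 0.375.

0.37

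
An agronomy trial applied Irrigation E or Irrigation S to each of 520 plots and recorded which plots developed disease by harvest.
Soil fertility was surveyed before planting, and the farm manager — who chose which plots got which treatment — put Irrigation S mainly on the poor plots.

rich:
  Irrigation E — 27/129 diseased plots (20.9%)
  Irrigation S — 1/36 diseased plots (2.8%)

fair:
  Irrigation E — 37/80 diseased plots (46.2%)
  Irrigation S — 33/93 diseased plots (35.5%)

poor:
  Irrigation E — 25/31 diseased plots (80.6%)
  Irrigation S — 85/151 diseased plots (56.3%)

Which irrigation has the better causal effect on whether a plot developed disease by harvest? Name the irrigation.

Irrigation S

The imbalance in soil fertility arose from how plots were allocated, not from anything the irrigation did; and soil fertility independently affects the outcome. The pooled gap is confounded — condition on soil fertility.
Within each level — rich: 20.9% vs 2.8%; fair: 46.2% vs 35.5%; poor: 80.6% vs 56.3% — Irrigation S is lower every time.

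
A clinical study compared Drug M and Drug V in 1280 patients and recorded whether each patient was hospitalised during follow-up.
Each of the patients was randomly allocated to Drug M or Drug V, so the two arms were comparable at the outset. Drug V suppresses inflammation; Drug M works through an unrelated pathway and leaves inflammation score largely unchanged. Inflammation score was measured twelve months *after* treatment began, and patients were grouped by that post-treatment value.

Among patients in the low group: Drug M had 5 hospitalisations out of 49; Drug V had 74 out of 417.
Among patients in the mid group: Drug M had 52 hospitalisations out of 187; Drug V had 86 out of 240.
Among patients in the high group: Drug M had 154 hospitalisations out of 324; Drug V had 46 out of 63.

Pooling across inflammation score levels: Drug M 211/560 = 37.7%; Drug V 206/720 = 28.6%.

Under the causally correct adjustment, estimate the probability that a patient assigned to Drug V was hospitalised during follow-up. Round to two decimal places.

0.29

The inflammation score-specific comparison favours Drug M throughout, but the pooled figures favour Drug V. The question is whether to condition on inflammation score.
Because the drug influences inflammation score, inflammation score is a post-treatment mediator, not a confounder. Stratifying on it would bias the estimate; the causal effect is the crude pooled difference.
So P(outcome | do(Drug V)) is just the pooled rate for Drug V: 206/720 = 0.286.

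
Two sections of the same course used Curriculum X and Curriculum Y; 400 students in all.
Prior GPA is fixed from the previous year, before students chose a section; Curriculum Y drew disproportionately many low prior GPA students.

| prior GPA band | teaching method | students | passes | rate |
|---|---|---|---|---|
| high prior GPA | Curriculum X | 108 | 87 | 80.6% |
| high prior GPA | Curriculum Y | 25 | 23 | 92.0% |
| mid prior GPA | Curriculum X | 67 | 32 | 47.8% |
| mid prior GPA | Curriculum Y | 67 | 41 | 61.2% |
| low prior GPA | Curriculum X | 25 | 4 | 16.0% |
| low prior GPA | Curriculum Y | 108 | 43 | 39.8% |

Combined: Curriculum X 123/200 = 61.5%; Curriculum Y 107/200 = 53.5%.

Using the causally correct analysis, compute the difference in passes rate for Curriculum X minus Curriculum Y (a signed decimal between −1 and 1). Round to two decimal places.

-0.16

The imbalance in prior GPA band arose from how students were allocated, not from anything the teaching method did; and prior GPA band independently affects the outcome. The pooled gap is confounded — condition on prior GPA band.
Adjusting over the population distribution of prior GPA band: 0.333·(0.806−0.920) + 0.335·(0.478−0.612) + 0.333·(0.160−0.398) = -0.162.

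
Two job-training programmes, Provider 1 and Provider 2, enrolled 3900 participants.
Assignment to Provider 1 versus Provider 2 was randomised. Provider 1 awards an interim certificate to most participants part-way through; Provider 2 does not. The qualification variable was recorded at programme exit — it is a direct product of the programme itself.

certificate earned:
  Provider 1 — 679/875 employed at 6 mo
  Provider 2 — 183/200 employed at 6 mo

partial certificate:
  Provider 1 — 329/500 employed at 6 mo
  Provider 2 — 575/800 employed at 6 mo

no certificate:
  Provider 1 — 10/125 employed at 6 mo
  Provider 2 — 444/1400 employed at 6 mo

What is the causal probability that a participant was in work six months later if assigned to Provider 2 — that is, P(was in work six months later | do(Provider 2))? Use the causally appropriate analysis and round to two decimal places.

Within every qualification attained during the programme level Provider 2 has the higher rate, yet pooled Provider 1 does — Simpson's reversal.
Stratifying would compare programmes among participants the programmes themselves sorted into qualification attained during the programme groups — a form of selection on an intermediate. The unconditioned pooled rates give the total causal effect.
So P(outcome | do(Provider 2)) is just the pooled rate for Provider 2: 1202/2400 = 0.501.

0.50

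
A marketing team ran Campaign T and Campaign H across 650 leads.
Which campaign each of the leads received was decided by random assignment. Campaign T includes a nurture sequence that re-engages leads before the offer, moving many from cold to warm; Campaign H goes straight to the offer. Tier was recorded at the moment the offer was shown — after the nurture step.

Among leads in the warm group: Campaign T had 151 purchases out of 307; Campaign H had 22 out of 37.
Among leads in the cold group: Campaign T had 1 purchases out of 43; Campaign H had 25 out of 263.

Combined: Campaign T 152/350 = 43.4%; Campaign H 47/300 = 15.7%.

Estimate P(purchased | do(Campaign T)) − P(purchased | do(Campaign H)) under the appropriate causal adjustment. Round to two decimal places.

+0.28

Within every engagement tier level Campaign H has the higher rate, yet pooled Campaign T does — Simpson's reversal.
Stratifying would compare campaigns among leads the campaigns themselves sorted into engagement tier groups — a form of selection on an intermediate. The unconditioned pooled rates give the total causal effect.
The causal difference is the pooled difference: 0.434 − 0.157 = +0.278.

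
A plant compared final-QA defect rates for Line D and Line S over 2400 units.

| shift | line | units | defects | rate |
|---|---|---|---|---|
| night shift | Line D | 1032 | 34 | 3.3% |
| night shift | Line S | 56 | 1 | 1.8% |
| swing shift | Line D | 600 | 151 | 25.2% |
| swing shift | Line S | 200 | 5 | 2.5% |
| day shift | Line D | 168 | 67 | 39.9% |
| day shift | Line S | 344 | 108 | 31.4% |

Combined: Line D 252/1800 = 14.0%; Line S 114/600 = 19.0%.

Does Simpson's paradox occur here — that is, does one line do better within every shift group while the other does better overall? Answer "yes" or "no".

Within each shift level (night shift 3.3% vs 1.8%; swing shift 25.2% vs 2.5%; day shift 39.9% vs 31.4%), Line S has the lower rate every time. Pooled: 14.0% vs 19.0% — Line D has the lower rate overall. The two comparisons disagree.

yes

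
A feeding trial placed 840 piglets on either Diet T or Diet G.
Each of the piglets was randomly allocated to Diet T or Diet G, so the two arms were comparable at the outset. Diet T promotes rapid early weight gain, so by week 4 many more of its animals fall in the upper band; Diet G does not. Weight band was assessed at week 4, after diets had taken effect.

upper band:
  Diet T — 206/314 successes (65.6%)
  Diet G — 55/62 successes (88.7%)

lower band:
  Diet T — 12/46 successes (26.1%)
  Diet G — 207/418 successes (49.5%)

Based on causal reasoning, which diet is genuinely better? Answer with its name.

Week-4 weight band is downstream of the diet. One should not condition on a consequence of treatment, so the overall rates are the right comparison.
Pooled: Diet T 60.6% vs Diet G 54.6%; Diet T is higher overall.

Diet T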